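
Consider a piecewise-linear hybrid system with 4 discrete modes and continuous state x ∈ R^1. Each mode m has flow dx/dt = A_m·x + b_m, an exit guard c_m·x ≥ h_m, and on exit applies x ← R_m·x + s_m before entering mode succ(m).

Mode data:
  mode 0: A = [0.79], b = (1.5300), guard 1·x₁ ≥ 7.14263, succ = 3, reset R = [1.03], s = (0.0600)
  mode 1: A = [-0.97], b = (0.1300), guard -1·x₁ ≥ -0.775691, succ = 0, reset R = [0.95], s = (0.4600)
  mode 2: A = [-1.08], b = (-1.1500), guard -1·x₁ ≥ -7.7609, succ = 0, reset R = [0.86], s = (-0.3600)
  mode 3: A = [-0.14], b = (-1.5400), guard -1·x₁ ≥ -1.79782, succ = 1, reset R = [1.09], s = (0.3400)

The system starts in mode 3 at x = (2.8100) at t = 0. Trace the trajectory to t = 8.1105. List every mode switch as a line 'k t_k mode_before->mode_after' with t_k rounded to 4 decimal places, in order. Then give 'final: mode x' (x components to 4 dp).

Mode 3: guard c·x = -1.7978 hit at Δt = 0.5437 (t = 0.5437), x⁻ = (1.7978) → reset → x⁺ = (2.2996), jump to mode 1
Mode 1: guard c·x = -0.7757 hit at Δt = 1.2540 (t = 1.7977), x⁻ = (0.7757) → reset → x⁺ = (1.1969), jump to mode 0
Mode 0: guard c·x = 7.1426 hit at Δt = 1.3466 (t = 3.1443), x⁻ = (7.1426) → reset → x⁺ = (7.4169), jump to mode 3
Mode 3: guard c·x = -1.7978 hit at Δt = 2.6000 (t = 5.7443), x⁻ = (1.7978) → reset → x⁺ = (2.2996), jump to mode 1
Mode 1: guard c·x = -0.7757 hit at Δt = 1.2540 (t = 6.9983), x⁻ = (0.7757) → reset → x⁺ = (1.1969), jump to mode 0
Mode 0: flow for 1.1122 to horizon, guard not reached → x = (5.6081)

1 0.5437 3->1
2 1.7977 1->0
3 3.1443 0->3
4 5.7443 3->1
5 6.9983 1->0
final: 0 5.6081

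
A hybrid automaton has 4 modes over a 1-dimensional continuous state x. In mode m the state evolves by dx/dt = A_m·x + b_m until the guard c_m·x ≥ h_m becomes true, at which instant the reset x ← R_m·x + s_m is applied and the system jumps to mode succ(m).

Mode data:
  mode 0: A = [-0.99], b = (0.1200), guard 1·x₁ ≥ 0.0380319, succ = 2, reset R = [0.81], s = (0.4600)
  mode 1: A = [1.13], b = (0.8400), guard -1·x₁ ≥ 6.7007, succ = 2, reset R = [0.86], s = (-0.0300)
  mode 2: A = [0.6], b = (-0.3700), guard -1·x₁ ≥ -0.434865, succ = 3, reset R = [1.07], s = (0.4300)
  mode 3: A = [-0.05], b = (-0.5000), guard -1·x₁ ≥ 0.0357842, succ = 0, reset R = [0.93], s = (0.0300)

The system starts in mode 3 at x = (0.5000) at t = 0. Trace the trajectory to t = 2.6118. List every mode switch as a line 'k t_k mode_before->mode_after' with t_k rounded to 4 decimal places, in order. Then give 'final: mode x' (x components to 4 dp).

Mode 3: guard c·x = 0.0358 hit at Δt = 1.0475 (t = 1.0475), x⁻ = (-0.0358) → reset → x⁺ = (-0.0033), jump to mode 0
Mode 0: guard c·x = 0.0380 hit at Δt = 0.4073 (t = 1.4548), x⁻ = (0.0380) → reset → x⁺ = (0.4908), jump to mode 2
Mode 2: guard c·x = -0.4349 hit at Δt = 0.6129 (t = 2.0677), x⁻ = (0.4349) → reset → x⁺ = (0.8953), jump to mode 3
Mode 3: flow for 0.5441 to horizon, guard not reached → x = (0.6029)

1 1.0475 3->0
2 1.4548 0->2
3 2.0677 2->3
final: 3 0.6029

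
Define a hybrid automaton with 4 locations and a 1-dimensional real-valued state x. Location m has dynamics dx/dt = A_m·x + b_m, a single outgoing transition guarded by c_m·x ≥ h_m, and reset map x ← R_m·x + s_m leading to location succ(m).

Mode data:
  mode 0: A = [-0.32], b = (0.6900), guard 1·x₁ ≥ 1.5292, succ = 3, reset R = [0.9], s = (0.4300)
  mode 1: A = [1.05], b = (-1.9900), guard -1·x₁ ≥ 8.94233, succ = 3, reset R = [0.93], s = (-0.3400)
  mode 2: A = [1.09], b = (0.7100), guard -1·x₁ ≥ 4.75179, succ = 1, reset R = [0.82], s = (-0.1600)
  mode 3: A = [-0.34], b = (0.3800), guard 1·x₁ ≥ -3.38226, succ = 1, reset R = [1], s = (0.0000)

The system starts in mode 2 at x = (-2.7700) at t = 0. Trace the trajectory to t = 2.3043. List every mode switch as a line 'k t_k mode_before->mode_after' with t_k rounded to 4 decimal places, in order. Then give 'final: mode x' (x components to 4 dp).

Mode 2: guard c·x = 4.7518 hit at Δt = 0.6058 (t = 0.6058), x⁻ = (-4.7518) → reset → x⁺ = (-4.0565), jump to mode 1
Mode 1: guard c·x = 8.9423 hit at Δt = 0.5708 (t = 1.1766), x⁻ = (-8.9423) → reset → x⁺ = (-8.6564), jump to mode 3
Mode 3: flow for 1.1277 to horizon, guard not reached → x = (-5.5436)

1 0.6058 2->1
2 1.1766 1->3
final: 3 -5.5436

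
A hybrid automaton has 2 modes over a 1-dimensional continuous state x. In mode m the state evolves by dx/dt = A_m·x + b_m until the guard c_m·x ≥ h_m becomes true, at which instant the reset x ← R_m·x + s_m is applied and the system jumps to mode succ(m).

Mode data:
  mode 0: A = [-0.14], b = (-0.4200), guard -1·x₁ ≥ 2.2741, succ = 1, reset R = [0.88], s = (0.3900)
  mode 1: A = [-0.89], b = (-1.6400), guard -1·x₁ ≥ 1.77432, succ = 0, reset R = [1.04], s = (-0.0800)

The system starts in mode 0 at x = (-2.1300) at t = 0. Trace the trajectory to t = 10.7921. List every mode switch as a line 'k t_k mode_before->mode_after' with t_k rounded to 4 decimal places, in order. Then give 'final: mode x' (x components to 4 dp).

Mode 0: guard c·x = 2.2741 hit at Δt = 1.2934 (t = 1.2934), x⁻ = (-2.2741) → reset → x⁺ = (-1.6112), jump to mode 1
Mode 1: guard c·x = 1.7743 hit at Δt = 1.3702 (t = 2.6637), x⁻ = (-1.7743) → reset → x⁺ = (-1.9253), jump to mode 0
Mode 0: guard c·x = 2.2741 hit at Δt = 2.8028 (t = 5.4665), x⁻ = (-2.2741) → reset → x⁺ = (-1.6112), jump to mode 1
Mode 1: guard c·x = 1.7743 hit at Δt = 1.3702 (t = 6.8367), x⁻ = (-1.7743) → reset → x⁺ = (-1.9253), jump to mode 0
Mode 0: guard c·x = 2.2741 hit at Δt = 2.8028 (t = 9.6395), x⁻ = (-2.2741) → reset → x⁺ = (-1.6112), jump to mode 1
Mode 1: flow for 1.1526 to horizon, guard not reached → x = (-1.7597)

1 1.2934 0->1
2 2.6637 1->0
3 5.4665 0->1
4 6.8367 1->0
5 9.6395 0->1
final: 1 -1.7597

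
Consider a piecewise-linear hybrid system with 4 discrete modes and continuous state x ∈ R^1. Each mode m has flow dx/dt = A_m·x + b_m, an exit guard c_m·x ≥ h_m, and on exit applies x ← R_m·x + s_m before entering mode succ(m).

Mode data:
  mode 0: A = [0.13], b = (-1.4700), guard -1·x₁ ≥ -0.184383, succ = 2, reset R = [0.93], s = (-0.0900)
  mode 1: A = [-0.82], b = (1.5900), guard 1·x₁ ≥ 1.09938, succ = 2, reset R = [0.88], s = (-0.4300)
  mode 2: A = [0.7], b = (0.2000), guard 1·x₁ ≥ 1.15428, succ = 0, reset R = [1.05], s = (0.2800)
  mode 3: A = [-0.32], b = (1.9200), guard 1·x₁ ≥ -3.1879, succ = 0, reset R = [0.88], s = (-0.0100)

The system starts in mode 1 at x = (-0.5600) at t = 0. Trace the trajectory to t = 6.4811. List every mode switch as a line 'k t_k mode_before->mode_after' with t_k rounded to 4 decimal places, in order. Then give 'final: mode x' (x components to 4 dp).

1 1.3301 1->2
2 2.1290 2->0
3 3.0910 0->2
4 5.0432 2->0
5 6.0052 0->2
final: 2 0.2267

Mode 1: guard c·x = 1.0994 hit at Δt = 1.3301 (t = 1.3301), x⁻ = (1.0994) → reset → x⁺ = (0.5375), jump to mode 2
Mode 2: guard c·x = 1.1543 hit at Δt = 0.7989 (t = 2.1290), x⁻ = (1.1543) → reset → x⁺ = (1.4920), jump to mode 0
Mode 0: guard c·x = -0.1844 hit at Δt = 0.9620 (t = 3.0910), x⁻ = (0.1844) → reset → x⁺ = (0.0815), jump to mode 2
Mode 2: guard c·x = 1.1543 hit at Δt = 1.9522 (t = 5.0432), x⁻ = (1.1543) → reset → x⁺ = (1.4920), jump to mode 0
Mode 0: guard c·x = -0.1844 hit at Δt = 0.9620 (t = 6.0052), x⁻ = (0.1844) → reset → x⁺ = (0.0815), jump to mode 2
Mode 2: flow for 0.4759 to horizon, guard not reached → x = (0.2267)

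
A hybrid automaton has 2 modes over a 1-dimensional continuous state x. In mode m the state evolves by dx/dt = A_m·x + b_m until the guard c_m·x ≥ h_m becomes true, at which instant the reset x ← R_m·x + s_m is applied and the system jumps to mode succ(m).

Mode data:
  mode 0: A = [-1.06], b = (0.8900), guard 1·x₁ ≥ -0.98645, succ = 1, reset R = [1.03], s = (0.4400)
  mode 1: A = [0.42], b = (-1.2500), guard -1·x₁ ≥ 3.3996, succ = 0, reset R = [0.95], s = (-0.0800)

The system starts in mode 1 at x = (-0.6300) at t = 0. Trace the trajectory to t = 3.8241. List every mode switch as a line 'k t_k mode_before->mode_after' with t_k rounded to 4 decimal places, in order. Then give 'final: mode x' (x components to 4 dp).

Mode 1: guard c·x = 3.3996 hit at Δt = 1.3568 (t = 1.3568), x⁻ = (-3.3996) → reset → x⁺ = (-3.3096), jump to mode 0
Mode 0: guard c·x = -0.9865 hit at Δt = 0.7743 (t = 2.1311), x⁻ = (-0.9865) → reset → x⁺ = (-0.5760), jump to mode 1
Mode 1: guard c·x = 3.3996 hit at Δt = 1.3927 (t = 3.5238), x⁻ = (-3.3996) → reset → x⁺ = (-3.3096), jump to mode 0
Mode 0: flow for 0.3003 to horizon, guard not reached → x = (-2.1784)

1 1.3568 1->0
2 2.1311 0->1
3 3.5238 1->0
final: 0 -2.1784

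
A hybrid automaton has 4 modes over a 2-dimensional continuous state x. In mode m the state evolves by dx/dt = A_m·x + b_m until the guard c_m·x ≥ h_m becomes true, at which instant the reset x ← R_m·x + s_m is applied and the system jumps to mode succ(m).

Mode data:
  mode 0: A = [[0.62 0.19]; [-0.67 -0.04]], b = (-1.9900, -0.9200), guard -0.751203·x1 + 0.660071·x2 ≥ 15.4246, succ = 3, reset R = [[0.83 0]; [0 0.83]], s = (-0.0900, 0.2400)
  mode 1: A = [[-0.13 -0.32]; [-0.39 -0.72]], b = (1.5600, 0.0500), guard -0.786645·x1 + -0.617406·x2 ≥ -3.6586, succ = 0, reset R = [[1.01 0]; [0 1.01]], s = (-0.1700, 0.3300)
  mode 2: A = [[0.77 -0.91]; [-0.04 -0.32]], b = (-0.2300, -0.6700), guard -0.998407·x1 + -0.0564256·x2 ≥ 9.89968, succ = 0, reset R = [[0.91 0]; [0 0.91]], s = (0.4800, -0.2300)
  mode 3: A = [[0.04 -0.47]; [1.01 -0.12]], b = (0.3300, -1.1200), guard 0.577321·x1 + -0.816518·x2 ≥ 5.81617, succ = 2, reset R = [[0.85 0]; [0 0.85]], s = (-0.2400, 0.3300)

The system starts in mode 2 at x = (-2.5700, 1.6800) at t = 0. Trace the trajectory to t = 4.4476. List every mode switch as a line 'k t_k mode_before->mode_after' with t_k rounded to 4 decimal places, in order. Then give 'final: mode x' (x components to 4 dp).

Mode 2: guard c·x = 9.8997 hit at Δt = 1.3044 (t = 1.3044), x⁻ = (-9.9521, 0.6485) → reset → x⁺ = (-8.5764, 0.3601), jump to mode 0
Mode 0: guard c·x = 15.4246 hit at Δt = 0.7847 (t = 2.0891), x⁻ = (-15.4710, 5.7611) → reset → x⁺ = (-12.9309, 5.0217), jump to mode 3
Mode 3: guard c·x = 5.8162 hit at Δt = 1.4556 (t = 3.5447), x⁻ = (-9.6467, -13.9439) → reset → x⁺ = (-8.4397, -11.5223), jump to mode 2
Mode 2: flow for 0.9029 to horizon, guard not reached → x = (-4.9779, -8.9478)

1 1.3044 2->0
2 2.0891 0->3
3 3.5447 3->2
final: 2 -4.9779 -8.9478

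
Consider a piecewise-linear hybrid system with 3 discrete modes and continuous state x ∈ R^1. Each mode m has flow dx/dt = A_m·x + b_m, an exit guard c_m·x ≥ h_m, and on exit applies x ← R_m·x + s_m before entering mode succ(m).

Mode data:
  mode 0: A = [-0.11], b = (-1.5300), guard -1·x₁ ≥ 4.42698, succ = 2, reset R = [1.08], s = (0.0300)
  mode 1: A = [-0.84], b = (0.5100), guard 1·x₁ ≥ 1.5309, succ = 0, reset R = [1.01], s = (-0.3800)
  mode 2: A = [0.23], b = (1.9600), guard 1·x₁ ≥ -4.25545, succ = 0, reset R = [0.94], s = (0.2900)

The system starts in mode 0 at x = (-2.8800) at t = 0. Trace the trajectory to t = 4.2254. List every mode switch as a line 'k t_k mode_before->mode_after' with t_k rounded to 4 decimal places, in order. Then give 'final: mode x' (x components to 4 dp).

1 1.3739 0->2
2 1.9109 2->0
3 2.5734 0->2
4 3.1104 2->0
5 3.7730 0->2
final: 2 -4.3376

Mode 0: guard c·x = 4.4270 hit at Δt = 1.3739 (t = 1.3739), x⁻ = (-4.4270) → reset → x⁺ = (-4.7511), jump to mode 2
Mode 2: guard c·x = -4.2554 hit at Δt = 0.5370 (t = 1.9109), x⁻ = (-4.2554) → reset → x⁺ = (-3.7101), jump to mode 0
Mode 0: guard c·x = 4.4270 hit at Δt = 0.6625 (t = 2.5734), x⁻ = (-4.4270) → reset → x⁺ = (-4.7511), jump to mode 2
Mode 2: guard c·x = -4.2554 hit at Δt = 0.5370 (t = 3.1104), x⁻ = (-4.2554) → reset → x⁺ = (-3.7101), jump to mode 0
Mode 0: guard c·x = 4.4270 hit at Δt = 0.6625 (t = 3.7730), x⁻ = (-4.4270) → reset → x⁺ = (-4.7511), jump to mode 2
Mode 2: flow for 0.4524 to horizon, guard not reached → x = (-4.3376)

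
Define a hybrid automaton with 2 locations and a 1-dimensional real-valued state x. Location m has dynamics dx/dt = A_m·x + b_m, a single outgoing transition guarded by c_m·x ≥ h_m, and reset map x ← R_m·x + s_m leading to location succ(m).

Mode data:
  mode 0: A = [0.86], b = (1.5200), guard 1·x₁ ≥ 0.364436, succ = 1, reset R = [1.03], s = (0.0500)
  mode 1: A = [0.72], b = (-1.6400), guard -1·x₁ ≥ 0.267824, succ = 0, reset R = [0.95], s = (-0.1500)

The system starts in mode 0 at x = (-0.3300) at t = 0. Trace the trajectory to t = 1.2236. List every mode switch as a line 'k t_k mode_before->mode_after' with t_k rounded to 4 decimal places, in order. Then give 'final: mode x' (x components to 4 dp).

1 0.4583 0->1
2 0.8998 1->0
final: 0 0.0332

Mode 0: guard c·x = 0.3644 hit at Δt = 0.4583 (t = 0.4583), x⁻ = (0.3644) → reset → x⁺ = (0.4254), jump to mode 1
Mode 1: guard c·x = 0.2678 hit at Δt = 0.4415 (t = 0.8998), x⁻ = (-0.2678) → reset → x⁺ = (-0.4044), jump to mode 0
Mode 0: flow for 0.3238 to horizon, guard not reached → x = (0.0332)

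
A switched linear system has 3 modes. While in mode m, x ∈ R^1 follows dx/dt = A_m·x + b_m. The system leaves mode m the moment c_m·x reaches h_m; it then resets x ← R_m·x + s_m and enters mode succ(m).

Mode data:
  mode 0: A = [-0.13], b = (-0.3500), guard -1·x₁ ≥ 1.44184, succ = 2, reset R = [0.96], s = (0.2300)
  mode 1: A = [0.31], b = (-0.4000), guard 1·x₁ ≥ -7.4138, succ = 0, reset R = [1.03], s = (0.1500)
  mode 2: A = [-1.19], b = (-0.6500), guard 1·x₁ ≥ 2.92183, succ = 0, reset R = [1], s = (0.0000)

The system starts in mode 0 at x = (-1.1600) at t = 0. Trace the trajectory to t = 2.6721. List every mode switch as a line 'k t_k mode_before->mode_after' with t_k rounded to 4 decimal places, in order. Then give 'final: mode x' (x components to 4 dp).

Mode 0: guard c·x = 1.4418 hit at Δt = 1.5635 (t = 1.5635), x⁻ = (-1.4418) → reset → x⁺ = (-1.1542), jump to mode 2
Mode 2: flow for 1.1086 to horizon, guard not reached → x = (-0.7088)

1 1.5635 0->2
final: 2 -0.7088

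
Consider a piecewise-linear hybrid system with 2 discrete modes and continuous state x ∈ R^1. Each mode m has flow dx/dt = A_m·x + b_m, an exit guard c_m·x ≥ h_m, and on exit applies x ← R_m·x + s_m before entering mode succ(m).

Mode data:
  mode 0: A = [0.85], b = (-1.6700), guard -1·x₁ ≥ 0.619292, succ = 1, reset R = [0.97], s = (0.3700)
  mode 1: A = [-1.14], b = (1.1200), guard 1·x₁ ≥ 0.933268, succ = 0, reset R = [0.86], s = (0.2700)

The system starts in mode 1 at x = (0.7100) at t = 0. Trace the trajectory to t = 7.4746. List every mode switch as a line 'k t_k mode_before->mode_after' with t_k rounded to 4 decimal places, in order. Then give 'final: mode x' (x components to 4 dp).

Mode 1: guard c·x = 0.9333 hit at Δt = 1.5016 (t = 1.5016), x⁻ = (0.9333) → reset → x⁺ = (1.0726), jump to mode 0
Mode 0: guard c·x = 0.6193 hit at Δt = 1.2512 (t = 2.7528), x⁻ = (-0.6193) → reset → x⁺ = (-0.2307), jump to mode 1
Mode 1: guard c·x = 0.9333 hit at Δt = 2.8117 (t = 5.5645), x⁻ = (0.9333) → reset → x⁺ = (1.0726), jump to mode 0
Mode 0: guard c·x = 0.6193 hit at Δt = 1.2512 (t = 6.8157), x⁻ = (-0.6193) → reset → x⁺ = (-0.2307), jump to mode 1
Mode 1: flow for 0.6589 to horizon, guard not reached → x = (0.4101)

1 1.5016 1->0
2 2.7528 0->1
3 5.5645 1->0
4 6.8157 0->1
final: 1 0.4101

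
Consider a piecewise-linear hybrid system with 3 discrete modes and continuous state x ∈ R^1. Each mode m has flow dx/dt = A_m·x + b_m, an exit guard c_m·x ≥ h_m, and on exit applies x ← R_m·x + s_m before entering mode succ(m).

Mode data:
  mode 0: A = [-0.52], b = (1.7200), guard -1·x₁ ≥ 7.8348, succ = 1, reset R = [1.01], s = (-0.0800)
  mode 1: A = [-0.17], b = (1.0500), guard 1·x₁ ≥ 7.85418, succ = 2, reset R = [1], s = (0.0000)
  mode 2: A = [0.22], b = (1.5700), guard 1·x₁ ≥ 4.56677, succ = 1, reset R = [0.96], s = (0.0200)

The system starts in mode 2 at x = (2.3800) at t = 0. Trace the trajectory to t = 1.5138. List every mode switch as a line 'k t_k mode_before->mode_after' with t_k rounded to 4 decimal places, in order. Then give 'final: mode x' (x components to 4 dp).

1 0.9402 2->1
final: 1 4.5688

Mode 2: guard c·x = 4.5668 hit at Δt = 0.9402 (t = 0.9402), x⁻ = (4.5668) → reset → x⁺ = (4.4041), jump to mode 1
Mode 1: flow for 0.5736 to horizon, guard not reached → x = (4.5688)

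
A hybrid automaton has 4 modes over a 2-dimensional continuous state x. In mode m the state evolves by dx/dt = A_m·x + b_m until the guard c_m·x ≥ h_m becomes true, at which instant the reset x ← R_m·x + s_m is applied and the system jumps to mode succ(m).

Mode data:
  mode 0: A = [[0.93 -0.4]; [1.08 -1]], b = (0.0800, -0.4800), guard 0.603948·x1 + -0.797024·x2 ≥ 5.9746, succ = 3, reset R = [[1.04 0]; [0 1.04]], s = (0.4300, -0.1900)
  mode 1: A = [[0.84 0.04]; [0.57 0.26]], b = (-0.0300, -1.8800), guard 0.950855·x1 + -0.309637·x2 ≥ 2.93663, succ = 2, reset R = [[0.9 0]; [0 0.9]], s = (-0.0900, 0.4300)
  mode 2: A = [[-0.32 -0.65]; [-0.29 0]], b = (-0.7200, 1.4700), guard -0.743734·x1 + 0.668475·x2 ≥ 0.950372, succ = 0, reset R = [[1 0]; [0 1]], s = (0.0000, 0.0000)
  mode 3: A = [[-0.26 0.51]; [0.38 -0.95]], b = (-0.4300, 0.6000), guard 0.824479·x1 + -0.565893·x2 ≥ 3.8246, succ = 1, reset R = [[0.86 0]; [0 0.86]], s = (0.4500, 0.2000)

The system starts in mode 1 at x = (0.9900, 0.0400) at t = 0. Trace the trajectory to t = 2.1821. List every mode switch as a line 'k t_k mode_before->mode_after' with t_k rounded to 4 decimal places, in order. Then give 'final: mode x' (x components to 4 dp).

Mode 1: guard c·x = 2.9366 hit at Δt = 1.2279 (t = 1.2279), x⁻ = (2.6631, -1.3062) → reset → x⁺ = (2.3068, -0.7456), jump to mode 2
Mode 2: flow for 0.9542 to horizon, guard not reached → x = (1.2655, 0.1573)

1 1.2279 1->2
final: 2 1.2655 0.1573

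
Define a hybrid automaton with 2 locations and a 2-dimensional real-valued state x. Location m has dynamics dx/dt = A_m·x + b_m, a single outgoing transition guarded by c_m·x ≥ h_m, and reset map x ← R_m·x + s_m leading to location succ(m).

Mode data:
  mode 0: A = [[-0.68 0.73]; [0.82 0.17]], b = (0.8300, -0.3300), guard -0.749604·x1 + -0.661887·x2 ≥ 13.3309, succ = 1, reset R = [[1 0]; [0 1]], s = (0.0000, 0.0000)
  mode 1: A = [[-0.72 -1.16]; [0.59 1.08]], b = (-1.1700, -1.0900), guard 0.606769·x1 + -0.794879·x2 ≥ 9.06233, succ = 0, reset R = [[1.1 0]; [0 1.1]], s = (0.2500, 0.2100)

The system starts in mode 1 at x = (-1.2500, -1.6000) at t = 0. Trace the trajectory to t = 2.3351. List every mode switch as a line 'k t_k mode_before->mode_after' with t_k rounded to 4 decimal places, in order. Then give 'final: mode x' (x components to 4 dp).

Mode 1: guard c·x = 9.0623 hit at Δt = 1.2385 (t = 1.2385), x⁻ = (3.4689, -8.7529) → reset → x⁺ = (4.0658, -9.4182), jump to mode 0
Mode 0: flow for 1.0966 to horizon, guard not reached → x = (-3.0751, -11.4436)

1 1.2385 1->0
final: 0 -3.0751 -11.4436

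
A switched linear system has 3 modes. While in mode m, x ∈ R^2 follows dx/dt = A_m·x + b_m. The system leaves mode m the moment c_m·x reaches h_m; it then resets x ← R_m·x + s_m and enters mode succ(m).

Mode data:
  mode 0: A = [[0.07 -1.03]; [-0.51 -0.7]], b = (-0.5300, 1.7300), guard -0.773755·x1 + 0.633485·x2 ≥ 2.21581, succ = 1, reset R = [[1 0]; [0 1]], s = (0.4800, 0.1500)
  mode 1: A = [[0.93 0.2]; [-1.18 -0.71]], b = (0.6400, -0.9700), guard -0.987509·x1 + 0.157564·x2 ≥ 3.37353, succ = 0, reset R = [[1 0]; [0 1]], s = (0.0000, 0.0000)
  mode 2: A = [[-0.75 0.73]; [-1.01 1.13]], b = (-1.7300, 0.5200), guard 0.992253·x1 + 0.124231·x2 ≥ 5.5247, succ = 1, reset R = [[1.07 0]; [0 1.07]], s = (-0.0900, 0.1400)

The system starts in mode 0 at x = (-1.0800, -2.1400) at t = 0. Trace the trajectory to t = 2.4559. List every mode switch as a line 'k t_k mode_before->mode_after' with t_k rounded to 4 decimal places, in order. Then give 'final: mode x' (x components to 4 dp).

1 1.5006 0->1
final: 1 -1.6938 1.2970

Mode 0: guard c·x = 2.2158 hit at Δt = 1.5006 (t = 1.5006), x⁻ = (-1.7547, 1.3545) → reset → x⁺ = (-1.2747, 1.5045), jump to mode 1
Mode 1: flow for 0.9553 to horizon, guard not reached → x = (-1.6938, 1.2970)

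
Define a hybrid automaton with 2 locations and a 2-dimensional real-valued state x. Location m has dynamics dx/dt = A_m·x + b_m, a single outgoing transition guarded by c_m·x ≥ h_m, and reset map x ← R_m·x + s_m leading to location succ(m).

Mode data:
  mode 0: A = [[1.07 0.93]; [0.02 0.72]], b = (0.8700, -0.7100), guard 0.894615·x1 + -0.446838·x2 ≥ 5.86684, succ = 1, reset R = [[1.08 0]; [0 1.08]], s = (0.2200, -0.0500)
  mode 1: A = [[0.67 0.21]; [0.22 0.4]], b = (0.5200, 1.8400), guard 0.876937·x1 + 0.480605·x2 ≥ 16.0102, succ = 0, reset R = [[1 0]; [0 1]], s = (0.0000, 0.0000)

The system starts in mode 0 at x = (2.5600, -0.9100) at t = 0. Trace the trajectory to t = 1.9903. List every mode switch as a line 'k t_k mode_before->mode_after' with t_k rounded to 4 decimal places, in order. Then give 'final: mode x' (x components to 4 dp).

Mode 0: guard c·x = 5.8668 hit at Δt = 0.7971 (t = 0.7971), x⁻ = (5.4094, -2.2995) → reset → x⁺ = (6.0622, -2.5334), jump to mode 1
Mode 1: flow for 1.1932 to horizon, guard not reached → x = (14.0563, 1.8040)

1 0.7971 0->1
final: 1 14.0563 1.8040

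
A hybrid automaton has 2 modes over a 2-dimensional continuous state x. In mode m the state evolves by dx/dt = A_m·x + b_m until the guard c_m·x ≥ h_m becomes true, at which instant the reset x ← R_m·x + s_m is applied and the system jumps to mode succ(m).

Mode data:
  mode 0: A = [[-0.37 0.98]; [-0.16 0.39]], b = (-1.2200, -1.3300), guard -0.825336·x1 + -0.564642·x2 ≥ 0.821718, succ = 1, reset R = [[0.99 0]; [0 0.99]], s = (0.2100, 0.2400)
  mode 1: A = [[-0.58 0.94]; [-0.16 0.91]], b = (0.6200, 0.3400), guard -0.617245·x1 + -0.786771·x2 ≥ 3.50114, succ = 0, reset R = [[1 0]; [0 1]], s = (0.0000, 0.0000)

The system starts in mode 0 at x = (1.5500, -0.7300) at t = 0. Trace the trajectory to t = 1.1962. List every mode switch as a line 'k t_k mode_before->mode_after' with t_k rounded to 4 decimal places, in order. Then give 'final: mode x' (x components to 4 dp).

1 0.5035 0->1
final: 1 -0.4194 -2.4057

Mode 0: guard c·x = 0.8217 hit at Δt = 0.5035 (t = 0.5035), x⁻ = (0.1734, -1.7087) → reset → x⁺ = (0.3816, -1.4516), jump to mode 1
Mode 1: flow for 0.6927 to horizon, guard not reached → x = (-0.4194, -2.4057)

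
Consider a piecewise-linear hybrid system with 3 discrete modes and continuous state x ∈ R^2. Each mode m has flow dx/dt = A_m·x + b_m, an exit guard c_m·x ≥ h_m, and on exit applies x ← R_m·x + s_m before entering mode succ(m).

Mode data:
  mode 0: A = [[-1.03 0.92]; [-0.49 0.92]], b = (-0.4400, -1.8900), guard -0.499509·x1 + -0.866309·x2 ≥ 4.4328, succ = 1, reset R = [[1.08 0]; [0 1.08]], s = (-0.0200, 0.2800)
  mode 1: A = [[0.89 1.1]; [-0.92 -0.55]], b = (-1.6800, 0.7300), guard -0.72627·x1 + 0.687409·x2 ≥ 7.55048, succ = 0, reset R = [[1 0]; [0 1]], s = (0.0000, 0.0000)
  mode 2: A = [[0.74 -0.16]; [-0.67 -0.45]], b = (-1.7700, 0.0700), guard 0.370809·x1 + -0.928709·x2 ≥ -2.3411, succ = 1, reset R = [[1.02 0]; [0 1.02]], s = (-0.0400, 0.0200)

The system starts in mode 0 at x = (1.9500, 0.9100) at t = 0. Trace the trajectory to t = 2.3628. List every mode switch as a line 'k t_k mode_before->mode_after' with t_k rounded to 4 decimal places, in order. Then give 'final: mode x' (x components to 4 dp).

1 1.5817 0->1
final: 1 -7.9515 0.4946

Mode 0: guard c·x = 4.4328 hit at Δt = 1.5817 (t = 1.5817), x⁻ = (-1.3820, -4.3200) → reset → x⁺ = (-1.5126, -4.3856), jump to mode 1
Mode 1: flow for 0.7811 to horizon, guard not reached → x = (-7.9515, 0.4946)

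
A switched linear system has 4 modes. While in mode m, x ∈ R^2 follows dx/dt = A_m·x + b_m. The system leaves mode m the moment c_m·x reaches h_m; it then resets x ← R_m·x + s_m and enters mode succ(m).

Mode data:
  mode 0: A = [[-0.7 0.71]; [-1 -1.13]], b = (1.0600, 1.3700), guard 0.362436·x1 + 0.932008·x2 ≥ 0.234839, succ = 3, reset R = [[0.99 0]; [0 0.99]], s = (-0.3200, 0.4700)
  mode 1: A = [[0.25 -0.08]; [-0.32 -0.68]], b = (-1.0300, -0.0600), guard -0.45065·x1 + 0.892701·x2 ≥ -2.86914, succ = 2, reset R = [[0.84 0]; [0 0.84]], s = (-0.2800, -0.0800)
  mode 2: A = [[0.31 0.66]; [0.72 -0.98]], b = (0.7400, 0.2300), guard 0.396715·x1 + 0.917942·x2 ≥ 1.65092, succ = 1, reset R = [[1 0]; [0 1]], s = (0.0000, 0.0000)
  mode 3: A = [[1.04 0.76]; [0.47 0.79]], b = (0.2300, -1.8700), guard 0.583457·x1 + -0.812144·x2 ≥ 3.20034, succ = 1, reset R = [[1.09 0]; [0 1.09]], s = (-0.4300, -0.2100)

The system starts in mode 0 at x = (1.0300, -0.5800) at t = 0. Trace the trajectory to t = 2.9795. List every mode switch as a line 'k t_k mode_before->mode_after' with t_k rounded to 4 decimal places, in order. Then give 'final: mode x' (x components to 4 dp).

Mode 0: guard c·x = 0.2348 hit at Δt = 0.5713 (t = 0.5713), x⁻ = (1.0775, -0.1670) → reset → x⁺ = (0.7467, 0.3046), jump to mode 3
Mode 3: guard c·x = 3.2003 hit at Δt = 1.3808 (t = 1.9521), x⁻ = (2.7215, -1.9855) → reset → x⁺ = (2.5364, -2.3742), jump to mode 1
Mode 1: guard c·x = -2.8691 hit at Δt = 0.5861 (t = 2.5382), x⁻ = (2.3968, -2.0041) → reset → x⁺ = (1.7333, -1.7634), jump to mode 2
Mode 2: flow for 0.4413 to horizon, guard not reached → x = (1.9772, -0.5891)

1 0.5713 0->3
2 1.9521 3->1
3 2.5382 1->2
final: 2 1.9772 -0.5891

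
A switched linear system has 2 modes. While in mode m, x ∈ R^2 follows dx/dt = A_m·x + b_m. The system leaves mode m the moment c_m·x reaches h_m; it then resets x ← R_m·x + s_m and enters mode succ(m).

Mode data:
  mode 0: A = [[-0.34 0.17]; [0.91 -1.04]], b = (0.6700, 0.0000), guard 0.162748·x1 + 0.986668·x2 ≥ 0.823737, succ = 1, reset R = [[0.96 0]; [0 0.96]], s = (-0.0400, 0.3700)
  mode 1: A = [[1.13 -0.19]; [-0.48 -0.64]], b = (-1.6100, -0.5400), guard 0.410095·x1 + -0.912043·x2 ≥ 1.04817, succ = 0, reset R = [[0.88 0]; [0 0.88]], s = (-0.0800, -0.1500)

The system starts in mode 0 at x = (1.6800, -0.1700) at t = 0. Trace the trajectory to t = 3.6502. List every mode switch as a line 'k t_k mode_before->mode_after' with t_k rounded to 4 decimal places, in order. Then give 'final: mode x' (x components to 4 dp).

1 0.5395 0->1
2 1.3305 1->0
3 2.0687 0->1
4 2.9628 1->0
final: 0 1.5396 0.4242

Mode 0: guard c·x = 0.8237 hit at Δt = 0.5395 (t = 0.5395), x⁻ = (1.7479, 0.5465) → reset → x⁺ = (1.6380, 0.8947), jump to mode 1
Mode 1: guard c·x = 1.0482 hit at Δt = 0.7910 (t = 1.3305), x⁻ = (1.8642, -0.3110) → reset → x⁺ = (1.5605, -0.4237), jump to mode 0
Mode 0: guard c·x = 0.8237 hit at Δt = 0.7382 (t = 2.0687), x⁻ = (1.6676, 0.5598) → reset → x⁺ = (1.5609, 0.9074), jump to mode 1
Mode 1: guard c·x = 1.0482 hit at Δt = 0.8941 (t = 2.9628), x⁻ = (1.7064, -0.3820) → reset → x⁺ = (1.4217, -0.4861), jump to mode 0
Mode 0: flow for 0.6874 to horizon, guard not reached → x = (1.5396, 0.4242)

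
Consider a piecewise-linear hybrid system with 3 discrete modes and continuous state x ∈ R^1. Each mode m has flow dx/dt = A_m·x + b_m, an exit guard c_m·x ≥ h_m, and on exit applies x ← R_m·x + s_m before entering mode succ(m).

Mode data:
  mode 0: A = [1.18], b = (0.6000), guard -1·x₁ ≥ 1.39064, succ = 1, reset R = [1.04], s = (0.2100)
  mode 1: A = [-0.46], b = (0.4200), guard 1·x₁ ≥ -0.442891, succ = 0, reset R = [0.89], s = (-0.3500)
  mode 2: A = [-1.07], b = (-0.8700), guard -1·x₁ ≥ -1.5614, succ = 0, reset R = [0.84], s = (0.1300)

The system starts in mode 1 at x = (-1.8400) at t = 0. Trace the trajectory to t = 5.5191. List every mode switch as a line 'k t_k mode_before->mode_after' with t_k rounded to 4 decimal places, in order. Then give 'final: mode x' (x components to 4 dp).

Mode 1: guard c·x = -0.4429 hit at Δt = 1.5396 (t = 1.5396), x⁻ = (-0.4429) → reset → x⁺ = (-0.7442), jump to mode 0
Mode 0: guard c·x = 1.3906 hit at Δt = 1.1185 (t = 2.6581), x⁻ = (-1.3906) → reset → x⁺ = (-1.2363), jump to mode 1
Mode 1: guard c·x = -0.4429 hit at Δt = 1.0014 (t = 3.6595), x⁻ = (-0.4429) → reset → x⁺ = (-0.7442), jump to mode 0
Mode 0: guard c·x = 1.3906 hit at Δt = 1.1185 (t = 4.7780), x⁻ = (-1.3906) → reset → x⁺ = (-1.2363), jump to mode 1
Mode 1: flow for 0.7411 to horizon, guard not reached → x = (-0.6154)

1 1.5396 1->0
2 2.6581 0->1
3 3.6595 1->0
4 4.7780 0->1
final: 1 -0.6154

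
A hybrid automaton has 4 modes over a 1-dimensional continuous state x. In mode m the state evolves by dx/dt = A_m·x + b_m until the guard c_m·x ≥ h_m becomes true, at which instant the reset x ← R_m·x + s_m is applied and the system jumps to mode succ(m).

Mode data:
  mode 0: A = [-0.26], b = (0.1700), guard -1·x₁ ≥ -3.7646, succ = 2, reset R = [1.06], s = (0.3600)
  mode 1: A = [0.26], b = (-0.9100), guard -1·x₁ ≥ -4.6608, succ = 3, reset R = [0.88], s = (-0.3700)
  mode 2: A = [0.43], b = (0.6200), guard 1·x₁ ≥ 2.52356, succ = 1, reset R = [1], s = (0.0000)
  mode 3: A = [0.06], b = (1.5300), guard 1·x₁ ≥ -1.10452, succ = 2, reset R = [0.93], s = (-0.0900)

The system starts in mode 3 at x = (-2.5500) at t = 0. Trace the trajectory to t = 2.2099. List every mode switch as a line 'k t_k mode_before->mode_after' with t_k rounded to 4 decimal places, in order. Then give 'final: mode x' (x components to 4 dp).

Mode 3: guard c·x = -1.1045 hit at Δt = 1.0180 (t = 1.0180), x⁻ = (-1.1045) → reset → x⁺ = (-1.1172), jump to mode 2
Mode 2: flow for 1.1919 to horizon, guard not reached → x = (-0.8998)

1 1.0180 3->2
final: 2 -0.8998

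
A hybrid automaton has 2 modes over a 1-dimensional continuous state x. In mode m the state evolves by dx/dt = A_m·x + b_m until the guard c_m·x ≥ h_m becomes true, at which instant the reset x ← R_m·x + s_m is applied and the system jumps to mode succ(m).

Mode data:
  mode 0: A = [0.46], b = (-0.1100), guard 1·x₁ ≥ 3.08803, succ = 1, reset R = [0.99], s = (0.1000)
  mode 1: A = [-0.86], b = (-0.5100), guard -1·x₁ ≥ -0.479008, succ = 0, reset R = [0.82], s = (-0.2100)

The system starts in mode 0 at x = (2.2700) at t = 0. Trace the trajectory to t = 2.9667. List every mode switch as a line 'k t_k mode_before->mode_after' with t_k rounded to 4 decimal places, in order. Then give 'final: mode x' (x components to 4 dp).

1 0.7358 0->1
2 2.1919 1->0
final: 0 0.1587

Mode 0: guard c·x = 3.0880 hit at Δt = 0.7358 (t = 0.7358), x⁻ = (3.0880) → reset → x⁺ = (3.1571), jump to mode 1
Mode 1: guard c·x = -0.4790 hit at Δt = 1.4561 (t = 2.1919), x⁻ = (0.4790) → reset → x⁺ = (0.1828), jump to mode 0
Mode 0: flow for 0.7748 to horizon, guard not reached → x = (0.1587)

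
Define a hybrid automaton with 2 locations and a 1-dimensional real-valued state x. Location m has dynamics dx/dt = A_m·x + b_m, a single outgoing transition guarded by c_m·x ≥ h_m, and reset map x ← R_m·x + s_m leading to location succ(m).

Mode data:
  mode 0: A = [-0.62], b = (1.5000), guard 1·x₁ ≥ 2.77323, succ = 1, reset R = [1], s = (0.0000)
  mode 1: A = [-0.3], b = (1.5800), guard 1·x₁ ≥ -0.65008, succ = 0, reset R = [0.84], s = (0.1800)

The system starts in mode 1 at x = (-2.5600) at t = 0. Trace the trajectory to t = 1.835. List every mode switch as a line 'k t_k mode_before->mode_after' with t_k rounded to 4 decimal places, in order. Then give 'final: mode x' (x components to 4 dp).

1 0.9325 1->0
final: 0 0.8276

Mode 1: guard c·x = -0.6501 hit at Δt = 0.9325 (t = 0.9325), x⁻ = (-0.6501) → reset → x⁺ = (-0.3661), jump to mode 0
Mode 0: flow for 0.9025 to horizon, guard not reached → x = (0.8276)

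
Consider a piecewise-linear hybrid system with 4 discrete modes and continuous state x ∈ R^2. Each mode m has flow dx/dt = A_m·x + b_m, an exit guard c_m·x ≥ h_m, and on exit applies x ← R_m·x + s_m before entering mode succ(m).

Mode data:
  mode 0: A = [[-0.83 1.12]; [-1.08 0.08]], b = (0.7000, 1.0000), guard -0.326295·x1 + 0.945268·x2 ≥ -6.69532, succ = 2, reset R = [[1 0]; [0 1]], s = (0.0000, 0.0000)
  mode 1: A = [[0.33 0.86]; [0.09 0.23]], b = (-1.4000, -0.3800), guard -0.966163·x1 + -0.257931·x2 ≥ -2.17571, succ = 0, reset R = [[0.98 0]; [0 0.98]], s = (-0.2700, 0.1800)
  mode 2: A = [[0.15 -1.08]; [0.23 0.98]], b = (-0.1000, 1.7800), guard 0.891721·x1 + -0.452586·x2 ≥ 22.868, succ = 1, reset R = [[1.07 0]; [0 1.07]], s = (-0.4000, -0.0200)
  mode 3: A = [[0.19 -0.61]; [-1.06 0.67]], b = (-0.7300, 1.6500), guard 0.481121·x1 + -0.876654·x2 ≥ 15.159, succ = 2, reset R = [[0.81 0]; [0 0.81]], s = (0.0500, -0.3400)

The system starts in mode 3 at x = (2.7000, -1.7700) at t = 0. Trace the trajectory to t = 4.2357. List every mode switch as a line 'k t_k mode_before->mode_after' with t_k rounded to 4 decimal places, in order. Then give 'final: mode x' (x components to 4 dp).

1 1.5816 3->2
2 2.2417 2->1
3 3.0415 1->0
final: 0 -12.4349 -13.9436

Mode 3: guard c·x = 15.1590 hit at Δt = 1.5816 (t = 1.5816), x⁻ = (8.3192, -12.7262) → reset → x⁺ = (6.7886, -10.6482), jump to mode 2
Mode 2: guard c·x = 22.8680 hit at Δt = 0.6601 (t = 2.2417), x⁻ = (17.3649, -16.3138) → reset → x⁺ = (18.1804, -17.4757), jump to mode 1
Mode 1: guard c·x = -2.1757 hit at Δt = 0.7998 (t = 3.0415), x⁻ = (7.6644, -20.2741) → reset → x⁺ = (7.2411, -19.6886), jump to mode 0
Mode 0: flow for 1.1942 to horizon, guard not reached → x = (-12.4349, -13.9436)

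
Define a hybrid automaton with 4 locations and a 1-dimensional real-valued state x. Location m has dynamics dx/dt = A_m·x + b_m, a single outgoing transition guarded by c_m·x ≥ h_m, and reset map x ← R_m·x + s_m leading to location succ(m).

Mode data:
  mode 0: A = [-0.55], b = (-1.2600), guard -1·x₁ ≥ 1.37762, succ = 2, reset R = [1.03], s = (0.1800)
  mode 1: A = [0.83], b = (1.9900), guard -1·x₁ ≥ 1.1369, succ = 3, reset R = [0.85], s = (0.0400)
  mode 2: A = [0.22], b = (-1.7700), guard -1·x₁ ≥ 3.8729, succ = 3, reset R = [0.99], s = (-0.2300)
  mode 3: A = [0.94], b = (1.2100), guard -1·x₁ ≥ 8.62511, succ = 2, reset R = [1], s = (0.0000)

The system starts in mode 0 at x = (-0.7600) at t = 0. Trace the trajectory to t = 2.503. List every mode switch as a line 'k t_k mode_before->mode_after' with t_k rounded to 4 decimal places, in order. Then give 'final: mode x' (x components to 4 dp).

1 0.9392 0->2
2 2.0744 2->3
final: 3 -5.4419

Mode 0: guard c·x = 1.3776 hit at Δt = 0.9392 (t = 0.9392), x⁻ = (-1.3776) → reset → x⁺ = (-1.2389), jump to mode 2
Mode 2: guard c·x = 3.8729 hit at Δt = 1.1352 (t = 2.0744), x⁻ = (-3.8729) → reset → x⁺ = (-4.0642), jump to mode 3
Mode 3: flow for 0.4286 to horizon, guard not reached → x = (-5.4419)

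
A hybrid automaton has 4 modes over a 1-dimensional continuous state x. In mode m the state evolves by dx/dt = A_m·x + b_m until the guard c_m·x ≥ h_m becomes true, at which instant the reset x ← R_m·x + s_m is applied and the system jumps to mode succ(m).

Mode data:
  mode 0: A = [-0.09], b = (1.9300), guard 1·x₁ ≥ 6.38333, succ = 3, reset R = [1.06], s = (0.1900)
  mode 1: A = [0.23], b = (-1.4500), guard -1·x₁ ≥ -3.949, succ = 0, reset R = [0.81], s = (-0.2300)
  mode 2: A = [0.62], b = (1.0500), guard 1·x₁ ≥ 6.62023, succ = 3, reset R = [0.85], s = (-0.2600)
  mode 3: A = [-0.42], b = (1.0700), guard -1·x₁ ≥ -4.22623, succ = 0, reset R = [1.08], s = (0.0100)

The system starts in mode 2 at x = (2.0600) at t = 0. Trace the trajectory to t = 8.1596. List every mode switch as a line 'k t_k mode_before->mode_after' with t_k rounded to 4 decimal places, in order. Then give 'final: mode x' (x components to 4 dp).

Mode 2: guard c·x = 6.6202 hit at Δt = 1.2826 (t = 1.2826), x⁻ = (6.6202) → reset → x⁺ = (5.3672), jump to mode 3
Mode 3: guard c·x = -4.2262 hit at Δt = 1.2348 (t = 2.5174), x⁻ = (4.2262) → reset → x⁺ = (4.5743), jump to mode 0
Mode 0: guard c·x = 6.3833 hit at Δt = 1.2603 (t = 3.7777), x⁻ = (6.3833) → reset → x⁺ = (6.9563), jump to mode 3
Mode 3: guard c·x = -4.2262 hit at Δt = 2.2991 (t = 6.0768), x⁻ = (4.2262) → reset → x⁺ = (4.5743), jump to mode 0
Mode 0: guard c·x = 6.3833 hit at Δt = 1.2603 (t = 7.3371), x⁻ = (6.3833) → reset → x⁺ = (6.9563), jump to mode 3
Mode 3: flow for 0.8225 to horizon, guard not reached → x = (5.6686)

1 1.2826 2->3
2 2.5174 3->0
3 3.7777 0->3
4 6.0768 3->0
5 7.3371 0->3
final: 3 5.6686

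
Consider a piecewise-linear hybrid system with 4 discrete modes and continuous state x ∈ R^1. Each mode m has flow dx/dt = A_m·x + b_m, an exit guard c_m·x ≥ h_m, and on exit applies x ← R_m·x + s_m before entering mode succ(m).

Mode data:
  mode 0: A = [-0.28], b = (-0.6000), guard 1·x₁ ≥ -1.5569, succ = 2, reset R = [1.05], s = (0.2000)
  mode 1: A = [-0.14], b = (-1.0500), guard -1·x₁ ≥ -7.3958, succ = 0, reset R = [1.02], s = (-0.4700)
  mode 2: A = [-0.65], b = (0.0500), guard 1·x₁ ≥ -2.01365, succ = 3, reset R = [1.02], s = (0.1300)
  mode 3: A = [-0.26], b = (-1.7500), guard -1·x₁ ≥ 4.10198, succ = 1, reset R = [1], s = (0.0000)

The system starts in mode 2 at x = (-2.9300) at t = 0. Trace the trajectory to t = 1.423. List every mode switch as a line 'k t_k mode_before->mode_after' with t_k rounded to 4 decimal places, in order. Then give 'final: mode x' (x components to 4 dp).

Mode 2: guard c·x = -2.0137 hit at Δt = 0.5592 (t = 0.5592), x⁻ = (-2.0137) → reset → x⁺ = (-1.9239), jump to mode 3
Mode 3: flow for 0.8638 to horizon, guard not reached → x = (-2.8908)

1 0.5592 2->3
final: 3 -2.8908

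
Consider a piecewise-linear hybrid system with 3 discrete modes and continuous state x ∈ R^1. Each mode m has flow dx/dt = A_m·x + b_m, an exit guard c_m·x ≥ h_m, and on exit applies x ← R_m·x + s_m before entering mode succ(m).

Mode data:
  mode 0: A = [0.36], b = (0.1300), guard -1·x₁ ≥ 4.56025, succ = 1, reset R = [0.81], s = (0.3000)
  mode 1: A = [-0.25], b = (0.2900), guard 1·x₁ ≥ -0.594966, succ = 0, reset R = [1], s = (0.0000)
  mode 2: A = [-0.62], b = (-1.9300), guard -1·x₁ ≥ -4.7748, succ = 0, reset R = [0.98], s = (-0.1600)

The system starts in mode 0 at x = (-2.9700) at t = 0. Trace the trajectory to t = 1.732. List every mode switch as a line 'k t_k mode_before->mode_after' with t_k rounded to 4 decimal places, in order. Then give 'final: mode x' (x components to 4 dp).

Mode 0: guard c·x = 4.5602 hit at Δt = 1.3221 (t = 1.3221), x⁻ = (-4.5602) → reset → x⁺ = (-3.3938), jump to mode 1
Mode 1: flow for 0.4099 to horizon, guard not reached → x = (-2.9503)

1 1.3221 0->1
final: 1 -2.9503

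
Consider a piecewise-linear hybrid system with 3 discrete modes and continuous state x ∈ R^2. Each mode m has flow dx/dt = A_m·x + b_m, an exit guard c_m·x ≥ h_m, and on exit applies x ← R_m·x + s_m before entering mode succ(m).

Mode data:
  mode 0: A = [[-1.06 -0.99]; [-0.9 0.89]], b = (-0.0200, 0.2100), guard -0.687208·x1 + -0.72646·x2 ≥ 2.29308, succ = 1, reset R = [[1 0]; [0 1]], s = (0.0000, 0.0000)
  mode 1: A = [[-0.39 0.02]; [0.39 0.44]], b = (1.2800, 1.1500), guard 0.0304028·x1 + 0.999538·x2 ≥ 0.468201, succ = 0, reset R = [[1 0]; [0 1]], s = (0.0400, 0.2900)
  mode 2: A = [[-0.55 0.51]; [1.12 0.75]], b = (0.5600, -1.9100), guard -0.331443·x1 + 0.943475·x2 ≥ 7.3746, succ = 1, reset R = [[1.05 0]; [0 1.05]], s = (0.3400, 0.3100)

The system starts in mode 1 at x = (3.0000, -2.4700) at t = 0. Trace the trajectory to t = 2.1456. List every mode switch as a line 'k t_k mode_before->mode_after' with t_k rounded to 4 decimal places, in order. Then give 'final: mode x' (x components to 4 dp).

1 1.5762 1->0
final: 0 1.6654 -0.3090

Mode 1: guard c·x = 0.4682 hit at Δt = 1.5762 (t = 1.5762), x⁻ = (3.1043, 0.3740) → reset → x⁺ = (3.1443, 0.6640), jump to mode 0
Mode 0: flow for 0.5694 to horizon, guard not reached → x = (1.6654, -0.3090)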